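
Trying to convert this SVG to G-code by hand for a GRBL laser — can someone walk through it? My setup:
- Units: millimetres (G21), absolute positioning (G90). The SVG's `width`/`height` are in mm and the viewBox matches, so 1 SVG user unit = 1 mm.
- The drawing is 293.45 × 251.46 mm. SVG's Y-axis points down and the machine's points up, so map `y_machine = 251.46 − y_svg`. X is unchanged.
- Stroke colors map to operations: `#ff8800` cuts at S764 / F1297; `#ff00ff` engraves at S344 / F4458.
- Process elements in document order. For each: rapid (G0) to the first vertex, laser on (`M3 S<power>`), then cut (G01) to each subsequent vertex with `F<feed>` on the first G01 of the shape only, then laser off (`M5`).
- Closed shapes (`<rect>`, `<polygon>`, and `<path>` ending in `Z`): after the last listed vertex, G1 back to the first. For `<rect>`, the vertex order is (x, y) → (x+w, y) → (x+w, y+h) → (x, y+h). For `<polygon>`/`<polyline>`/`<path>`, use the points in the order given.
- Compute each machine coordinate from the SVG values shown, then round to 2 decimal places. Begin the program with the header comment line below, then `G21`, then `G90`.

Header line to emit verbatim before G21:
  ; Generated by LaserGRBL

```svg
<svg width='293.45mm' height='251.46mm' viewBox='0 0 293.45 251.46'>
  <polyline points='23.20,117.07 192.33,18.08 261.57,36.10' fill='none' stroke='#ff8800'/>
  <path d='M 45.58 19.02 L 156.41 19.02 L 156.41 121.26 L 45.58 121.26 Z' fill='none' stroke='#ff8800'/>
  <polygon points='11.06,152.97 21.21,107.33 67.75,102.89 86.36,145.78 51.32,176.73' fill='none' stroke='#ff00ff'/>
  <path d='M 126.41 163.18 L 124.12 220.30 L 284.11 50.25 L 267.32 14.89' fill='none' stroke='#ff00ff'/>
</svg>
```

; Generated by LaserGRBL
G21
G90
G0 X23.20 Y134.39
M3 S764
G01 X192.33 Y233.38 F1297
G01 X261.57 Y215.36
M5
G0 X45.58 Y232.44
M3 S764
G01 X156.41 Y232.44 F1297
G01 X156.41 Y130.20
G01 X45.58 Y130.20
G01 X45.58 Y232.44
M5
G0 X11.06 Y98.49
M3 S344
G01 X21.21 Y144.13 F4458
G01 X67.75 Y148.57
G01 X86.36 Y105.68
G01 X51.32 Y74.73
G01 X11.06 Y98.49
M5
G0 X126.41 Y88.28
M3 S344
G01 X124.12 Y31.16 F4458
G01 X284.11 Y201.21
G01 X267.32 Y236.57
M5

1 u = 1 mm; y_m = 251.46 − y.

[1] `<polyline>` open polyline, #ff8800→cut S764 F1297: (23.20,134.39) → (192.33,233.38) → (261.57,215.36)

[2] `<path>` rectangle, #ff8800→cut S764 F1297: (45.58,232.44) → (156.41,232.44) → (156.41,130.20) → (45.58,130.20) → (45.58,232.44) (closed)

[3] `<polygon>` regular polygon, #ff00ff→engrave S344 F4458: (11.06,98.49) → (21.21,144.13) → (67.75,148.57) → (86.36,105.68) → (51.32,74.73) → (11.06,98.49) (closed)

[4] `<path>` open polyline, #ff00ff→engrave S344 F4458: (126.41,88.28) → (124.12,31.16) → (284.11,201.21) → (267.32,236.57)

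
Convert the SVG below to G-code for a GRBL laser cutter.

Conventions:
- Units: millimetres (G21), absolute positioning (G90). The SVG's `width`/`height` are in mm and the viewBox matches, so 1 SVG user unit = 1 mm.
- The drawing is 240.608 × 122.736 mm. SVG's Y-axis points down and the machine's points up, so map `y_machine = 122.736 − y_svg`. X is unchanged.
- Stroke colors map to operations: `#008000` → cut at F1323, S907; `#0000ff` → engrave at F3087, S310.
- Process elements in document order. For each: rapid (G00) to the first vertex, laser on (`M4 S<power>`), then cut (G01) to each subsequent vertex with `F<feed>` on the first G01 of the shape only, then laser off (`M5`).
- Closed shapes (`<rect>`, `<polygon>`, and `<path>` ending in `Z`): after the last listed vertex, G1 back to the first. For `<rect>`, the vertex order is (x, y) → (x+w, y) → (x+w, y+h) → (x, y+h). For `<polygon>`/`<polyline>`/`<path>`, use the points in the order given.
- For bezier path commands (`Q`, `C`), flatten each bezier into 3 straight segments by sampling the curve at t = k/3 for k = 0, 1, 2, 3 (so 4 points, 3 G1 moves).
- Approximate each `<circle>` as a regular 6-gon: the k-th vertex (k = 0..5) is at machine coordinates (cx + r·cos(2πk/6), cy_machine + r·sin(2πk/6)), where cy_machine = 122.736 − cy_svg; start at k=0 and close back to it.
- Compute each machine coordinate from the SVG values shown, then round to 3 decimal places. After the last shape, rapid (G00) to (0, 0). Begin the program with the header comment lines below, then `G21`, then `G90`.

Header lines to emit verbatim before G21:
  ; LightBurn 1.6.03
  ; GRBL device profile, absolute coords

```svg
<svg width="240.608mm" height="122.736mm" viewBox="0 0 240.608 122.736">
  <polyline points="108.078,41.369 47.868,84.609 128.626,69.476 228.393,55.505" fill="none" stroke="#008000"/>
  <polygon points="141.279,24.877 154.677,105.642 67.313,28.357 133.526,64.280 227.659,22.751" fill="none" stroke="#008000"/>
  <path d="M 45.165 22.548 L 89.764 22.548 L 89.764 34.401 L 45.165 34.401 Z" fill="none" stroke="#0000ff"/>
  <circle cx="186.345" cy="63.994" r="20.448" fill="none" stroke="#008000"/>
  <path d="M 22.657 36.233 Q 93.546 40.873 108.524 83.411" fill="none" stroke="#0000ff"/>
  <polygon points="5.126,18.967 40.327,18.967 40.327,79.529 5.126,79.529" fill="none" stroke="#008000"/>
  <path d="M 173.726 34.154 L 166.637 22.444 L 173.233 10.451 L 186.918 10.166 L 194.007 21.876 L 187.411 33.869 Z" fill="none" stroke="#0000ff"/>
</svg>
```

; LightBurn 1.6.03
; GRBL device profile, absolute coords
G21
G90
G00 X108.078 Y81.367
M4 S907
G01 X47.868 Y38.127 F1323
G01 X128.626 Y53.260
G01 X228.393 Y67.231
M5
G00 X141.279 Y97.859
M4 S907
G01 X154.677 Y17.094 F1323
G01 X67.313 Y94.379
G01 X133.526 Y58.456
G01 X227.659 Y99.985
G01 X141.279 Y97.859
M5
G00 X45.165 Y100.188
M4 S310
G01 X89.764 Y100.188 F3087
G01 X89.764 Y88.335
G01 X45.165 Y88.335
G01 X45.165 Y100.188
M5
G00 X206.793 Y58.742
M4 S907
G01 X196.569 Y76.450 F1323
G01 X176.121 Y76.450
G01 X165.897 Y58.742
G01 X176.121 Y41.034
G01 X196.569 Y41.034
G01 X206.793 Y58.742
M5
G00 X22.657 Y86.503
M4 S310
G01 X63.704 Y79.199 F3087
G01 X92.326 Y63.473
G01 X108.524 Y39.325
M5
G00 X5.126 Y103.769
M4 S907
G01 X40.327 Y103.769 F1323
G01 X40.327 Y43.207
G01 X5.126 Y43.207
G01 X5.126 Y103.769
M5
G00 X173.726 Y88.582
M4 S310
G01 X166.637 Y100.292 F3087
G01 X173.233 Y112.285
G01 X186.918 Y112.570
G01 X194.007 Y100.860
G01 X187.411 Y88.867
G01 X173.726 Y88.582
M5
G00 X0.000 Y0.000

viewBox `0 0 240.608 122.736` with mm width/height → 1 unit = 1 mm. Flip: y_m = 122.736 − y_svg.

**Shape 1** — `<polyline>` open polyline, stroke `#008000` → cut (S907, F1323). Machine vertices: (108.078,81.367) → (47.868,38.127) → (128.626,53.260) → (228.393,67.231). Open path.

**Shape 2** — `<polygon>` closed polygon, stroke `#008000` → cut (S907, F1323). Machine vertices: (141.279,97.859) → (154.677,17.094) → (67.313,94.379) → (133.526,58.456) → (227.659,99.985) → (141.279,97.859). Closed: final G1 returns to the first vertex.

**Shape 3** — `<path>` rectangle, stroke `#0000ff` → engrave (S310, F3087). Machine vertices: (45.165,100.188) → (89.764,100.188) → (89.764,88.335) → (45.165,88.335) → (45.165,100.188). Closed: final G1 returns to the first vertex.

**Shape 4** — `<circle>` circle, stroke `#008000` → cut (S907, F1323). Machine vertices: (206.793,58.742) → (196.569,76.450) → (176.121,76.450) → (165.897,58.742) → (176.121,41.034) → (196.569,41.034) → (206.793,58.742). Closed: final G1 returns to the first vertex.

**Shape 5** — `<path>` quadratic bezier, stroke `#0000ff` → engrave (S310, F3087). Control points (SVG): P0=(22.657,36.233), P1=(93.546,40.873), P2=(108.524,83.411); sampled at t=k/3. Machine vertices: (22.657,86.503) → (63.704,79.199) → (92.326,63.473) → (108.524,39.325). Open path.

**Shape 6** — `<polygon>` rectangle, stroke `#008000` → cut (S907, F1323). Machine vertices: (5.126,103.769) → (40.327,103.769) → (40.327,43.207) → (5.126,43.207) → (5.126,103.769). Closed: final G1 returns to the first vertex.

**Shape 7** — `<path>` regular polygon, stroke `#0000ff` → engrave (S310, F3087). Machine vertices: (173.726,88.582) → (166.637,100.292) → (173.233,112.285) → (186.918,112.570) → (194.007,100.860) → (187.411,88.867) → (173.726,88.582). Closed: final G1 returns to the first vertex.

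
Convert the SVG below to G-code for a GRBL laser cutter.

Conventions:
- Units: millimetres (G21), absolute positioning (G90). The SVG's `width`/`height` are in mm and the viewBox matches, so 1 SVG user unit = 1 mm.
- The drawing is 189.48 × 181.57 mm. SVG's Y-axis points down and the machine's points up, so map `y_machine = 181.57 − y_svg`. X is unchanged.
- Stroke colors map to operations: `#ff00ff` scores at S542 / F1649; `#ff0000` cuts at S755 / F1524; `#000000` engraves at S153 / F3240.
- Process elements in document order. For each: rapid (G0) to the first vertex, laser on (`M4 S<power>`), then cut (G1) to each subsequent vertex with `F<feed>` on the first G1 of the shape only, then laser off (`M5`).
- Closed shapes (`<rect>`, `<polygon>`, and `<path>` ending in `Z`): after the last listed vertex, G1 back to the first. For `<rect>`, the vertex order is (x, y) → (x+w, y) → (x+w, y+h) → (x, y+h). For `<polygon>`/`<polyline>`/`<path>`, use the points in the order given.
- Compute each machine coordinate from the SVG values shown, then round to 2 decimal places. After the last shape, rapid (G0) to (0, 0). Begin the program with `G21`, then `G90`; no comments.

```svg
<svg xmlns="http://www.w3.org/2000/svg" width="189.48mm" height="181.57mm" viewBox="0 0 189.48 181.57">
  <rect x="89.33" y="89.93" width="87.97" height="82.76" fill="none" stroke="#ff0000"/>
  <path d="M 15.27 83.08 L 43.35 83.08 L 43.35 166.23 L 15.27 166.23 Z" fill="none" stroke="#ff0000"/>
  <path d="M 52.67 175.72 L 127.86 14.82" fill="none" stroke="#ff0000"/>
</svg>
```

Since the viewBox matches the mm dimensions, user units are millimetres directly. The only transform is the Y-flip y_m = 181.57 − y_svg.

Shape 1 is a rectangle drawn with `<rect>`. Its stroke #ff0000 means cut at S755, F1524. After flipping Y the toolpath is (89.33,91.64) → (177.30,91.64) → (177.30,8.88) → (89.33,8.88) → (89.33,91.64), returning to the start.

Shape 2 is a rectangle drawn with `<path>`. Its stroke #ff0000 means cut at S755, F1524. After flipping Y the toolpath is (15.27,98.49) → (43.35,98.49) → (43.35,15.34) → (15.27,15.34) → (15.27,98.49), returning to the start.

Shape 3 is a line segment drawn with `<path>`. Its stroke #ff0000 means cut at S755, F1524. After flipping Y the toolpath is (52.67,5.85) → (127.86,166.75).

G21
G90
G0 X89.33 Y91.64
M4 S755
G1 X177.30 Y91.64 F1524
G1 X177.30 Y8.88
G1 X89.33 Y8.88
G1 X89.33 Y91.64
M5
G0 X15.27 Y98.49
M4 S755
G1 X43.35 Y98.49 F1524
G1 X43.35 Y15.34
G1 X15.27 Y15.34
G1 X15.27 Y98.49
M5
G0 X52.67 Y5.85
M4 S755
G1 X127.86 Y166.75 F1524
M5
G0 X0.00 Y0.00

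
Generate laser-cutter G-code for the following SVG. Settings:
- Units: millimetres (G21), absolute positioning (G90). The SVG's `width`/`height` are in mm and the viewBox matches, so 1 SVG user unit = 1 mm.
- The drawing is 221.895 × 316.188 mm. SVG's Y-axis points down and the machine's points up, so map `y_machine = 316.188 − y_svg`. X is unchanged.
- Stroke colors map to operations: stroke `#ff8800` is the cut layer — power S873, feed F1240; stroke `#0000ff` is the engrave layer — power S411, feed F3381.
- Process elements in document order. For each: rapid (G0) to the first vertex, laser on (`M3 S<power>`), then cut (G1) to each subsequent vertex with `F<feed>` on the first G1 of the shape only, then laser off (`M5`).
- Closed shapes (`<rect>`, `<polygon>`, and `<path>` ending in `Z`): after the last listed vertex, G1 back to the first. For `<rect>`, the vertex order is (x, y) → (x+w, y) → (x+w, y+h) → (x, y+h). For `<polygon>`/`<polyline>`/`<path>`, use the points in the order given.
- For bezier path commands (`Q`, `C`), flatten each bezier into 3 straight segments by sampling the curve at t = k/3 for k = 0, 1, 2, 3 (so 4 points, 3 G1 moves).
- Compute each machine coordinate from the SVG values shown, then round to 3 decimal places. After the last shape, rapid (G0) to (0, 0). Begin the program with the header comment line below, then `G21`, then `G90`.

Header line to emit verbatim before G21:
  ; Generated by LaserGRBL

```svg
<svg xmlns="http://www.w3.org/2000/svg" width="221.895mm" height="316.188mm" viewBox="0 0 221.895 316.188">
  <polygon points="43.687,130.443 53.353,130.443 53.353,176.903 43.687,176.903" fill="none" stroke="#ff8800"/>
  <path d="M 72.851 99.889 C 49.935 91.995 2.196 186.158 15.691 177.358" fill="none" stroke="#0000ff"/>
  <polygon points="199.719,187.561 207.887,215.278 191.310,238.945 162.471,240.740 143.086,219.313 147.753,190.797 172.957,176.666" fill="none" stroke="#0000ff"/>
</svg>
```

Since the viewBox matches the mm dimensions, user units are millimetres directly. The only transform is the Y-flip y_m = 316.188 − y_svg.

Shape 1 is a rectangle drawn with `<polygon>`. Its stroke #ff8800 means cut at S873, F1240. After flipping Y the toolpath is (43.687,185.745) → (53.353,185.745) → (53.353,139.285) → (43.687,139.285) → (43.687,185.745), returning to the start.

Shape 2 is a cubic bezier drawn with `<path>`. Its stroke #0000ff means engrave at S411, F3381. After flipping Y the toolpath is (72.851,216.299) → (44.848,197.767) → (19.420,156.758) → (15.691,138.830).

Shape 3 is a regular polygon drawn with `<polygon>`. Its stroke #0000ff means engrave at S411, F3381. After flipping Y the toolpath is (199.719,128.627) → (207.887,100.910) → (191.310,77.243) → (162.471,75.448) → (143.086,96.875) → (147.753,125.391) → (172.957,139.522) → (199.719,128.627), returning to the start.

; Generated by LaserGRBL
G21
G90
G0 X43.687 Y185.745
M3 S873
G1 X53.353 Y185.745 F1240
G1 X53.353 Y139.285
G1 X43.687 Y139.285
G1 X43.687 Y185.745
M5
G0 X72.851 Y216.299
M3 S411
G1 X44.848 Y197.767 F3381
G1 X19.420 Y156.758
G1 X15.691 Y138.830
M5
G0 X199.719 Y128.627
M3 S411
G1 X207.887 Y100.910 F3381
G1 X191.310 Y77.243
G1 X162.471 Y75.448
G1 X143.086 Y96.875
G1 X147.753 Y125.391
G1 X172.957 Y139.522
G1 X199.719 Y128.627
M5
G0 X0.000 Y0.000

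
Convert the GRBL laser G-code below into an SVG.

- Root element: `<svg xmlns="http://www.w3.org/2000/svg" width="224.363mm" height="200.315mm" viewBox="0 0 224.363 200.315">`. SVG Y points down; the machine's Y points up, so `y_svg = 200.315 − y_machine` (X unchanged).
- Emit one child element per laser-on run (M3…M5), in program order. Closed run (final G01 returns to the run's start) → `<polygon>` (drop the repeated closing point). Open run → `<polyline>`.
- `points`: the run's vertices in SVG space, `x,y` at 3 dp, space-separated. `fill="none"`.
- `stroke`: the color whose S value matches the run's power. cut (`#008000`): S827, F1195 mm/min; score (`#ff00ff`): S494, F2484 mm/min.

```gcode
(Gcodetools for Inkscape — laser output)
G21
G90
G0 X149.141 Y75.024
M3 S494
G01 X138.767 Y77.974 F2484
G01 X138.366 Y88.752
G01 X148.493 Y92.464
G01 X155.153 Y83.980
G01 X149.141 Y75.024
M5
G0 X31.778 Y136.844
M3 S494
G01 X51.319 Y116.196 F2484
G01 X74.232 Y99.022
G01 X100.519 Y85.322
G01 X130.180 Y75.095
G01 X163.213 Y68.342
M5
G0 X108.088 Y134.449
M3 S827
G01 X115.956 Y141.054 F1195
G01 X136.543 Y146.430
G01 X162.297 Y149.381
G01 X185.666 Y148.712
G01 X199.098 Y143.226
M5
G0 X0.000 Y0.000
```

<svg xmlns="http://www.w3.org/2000/svg" width="224.363mm" height="200.315mm" viewBox="0 0 224.363 200.315">
  <polygon points="149.141,125.291 138.767,122.341 138.366,111.563 148.493,107.851 155.153,116.335" fill="none" stroke="#ff00ff"/>
  <polyline points="31.778,63.471 51.319,84.119 74.232,101.293 100.519,114.993 130.180,125.220 163.213,131.973" fill="none" stroke="#ff00ff"/>
  <polyline points="108.088,65.866 115.956,59.261 136.543,53.885 162.297,50.934 185.666,51.603 199.098,57.089" fill="none" stroke="#008000"/>
</svg>

Each laser-on run becomes one SVG element. Flip Y back into SVG space with y_svg = 200.315 − y_machine.

Run 1: S494 ⇒ score layer `#ff00ff`. The run returns to its start, so emit a `<polygon>` with points (Y-flipped): 149.141,125.291 138.767,122.341 138.366,111.563 148.493,107.851 155.153,116.335.

Run 2: S494 ⇒ score layer `#ff00ff`. The run is open, so emit a `<polyline>` with points (Y-flipped): 31.778,63.471 51.319,84.119 74.232,101.293 100.519,114.993 130.180,125.220 163.213,131.973.

Run 3: power S827 maps to stroke `#008000` (cut). The run is open, so emit a `<polyline>` with points (Y-flipped): 108.088,65.866 115.956,59.261 136.543,53.885 162.297,50.934 185.666,51.603 199.098,57.089.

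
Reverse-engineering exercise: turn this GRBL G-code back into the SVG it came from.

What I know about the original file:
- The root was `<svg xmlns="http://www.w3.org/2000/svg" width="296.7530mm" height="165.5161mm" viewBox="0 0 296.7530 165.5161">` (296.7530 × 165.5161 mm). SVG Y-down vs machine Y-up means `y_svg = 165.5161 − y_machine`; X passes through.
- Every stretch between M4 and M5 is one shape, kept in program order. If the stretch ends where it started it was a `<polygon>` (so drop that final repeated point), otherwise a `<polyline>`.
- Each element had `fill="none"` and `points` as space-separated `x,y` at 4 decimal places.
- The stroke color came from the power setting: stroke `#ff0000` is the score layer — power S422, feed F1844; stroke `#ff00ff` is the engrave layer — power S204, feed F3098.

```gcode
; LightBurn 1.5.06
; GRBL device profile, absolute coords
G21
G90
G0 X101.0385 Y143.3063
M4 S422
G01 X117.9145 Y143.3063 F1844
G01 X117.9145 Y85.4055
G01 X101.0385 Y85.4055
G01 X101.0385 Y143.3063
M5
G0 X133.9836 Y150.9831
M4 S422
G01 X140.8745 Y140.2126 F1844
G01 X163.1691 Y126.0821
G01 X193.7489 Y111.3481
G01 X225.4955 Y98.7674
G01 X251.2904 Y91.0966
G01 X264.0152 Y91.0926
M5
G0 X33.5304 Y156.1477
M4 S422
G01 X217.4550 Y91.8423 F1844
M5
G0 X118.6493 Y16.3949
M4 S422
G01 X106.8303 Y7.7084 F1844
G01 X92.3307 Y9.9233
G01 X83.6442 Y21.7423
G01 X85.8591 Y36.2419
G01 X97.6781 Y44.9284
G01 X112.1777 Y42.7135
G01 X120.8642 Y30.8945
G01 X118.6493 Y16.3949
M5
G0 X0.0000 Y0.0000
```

Machine Y-up, SVG Y-down with viewBox height 165.5161, so y_svg = 165.5161 − y_machine; X carries over. Every run uses S422, so all elements get stroke `#ff0000` (score).

Run 1: The run returns to its start, so emit a `<polygon>` with points (Y-flipped): 101.0385,22.2098 117.9145,22.2098 117.9145,80.1106 101.0385,80.1106.

Run 2: The run is open, so emit a `<polyline>` with points (Y-flipped): 133.9836,14.5330 140.8745,25.3035 163.1691,39.4340 193.7489,54.1680 225.4955,66.7487 251.2904,74.4195 264.0152,74.4235.

Run 3: The run is open, so emit a `<polyline>` with points (Y-flipped): 33.5304,9.3684 217.4550,73.6738.

Run 4: The run returns to its start, so emit a `<polygon>` with points (Y-flipped): 118.6493,149.1212 106.8303,157.8077 92.3307,155.5928 83.6442,143.7738 85.8591,129.2742 97.6781,120.5877 112.1777,122.8026 120.8642,134.6216.

<svg xmlns="http://www.w3.org/2000/svg" width="296.7530mm" height="165.5161mm" viewBox="0 0 296.7530 165.5161">
  <polygon points="101.0385,22.2098 117.9145,22.2098 117.9145,80.1106 101.0385,80.1106" fill="none" stroke="#ff0000"/>
  <polyline points="133.9836,14.5330 140.8745,25.3035 163.1691,39.4340 193.7489,54.1680 225.4955,66.7487 251.2904,74.4195 264.0152,74.4235" fill="none" stroke="#ff0000"/>
  <polyline points="33.5304,9.3684 217.4550,73.6738" fill="none" stroke="#ff0000"/>
  <polygon points="118.6493,149.1212 106.8303,157.8077 92.3307,155.5928 83.6442,143.7738 85.8591,129.2742 97.6781,120.5877 112.1777,122.8026 120.8642,134.6216" fill="none" stroke="#ff0000"/>
</svg>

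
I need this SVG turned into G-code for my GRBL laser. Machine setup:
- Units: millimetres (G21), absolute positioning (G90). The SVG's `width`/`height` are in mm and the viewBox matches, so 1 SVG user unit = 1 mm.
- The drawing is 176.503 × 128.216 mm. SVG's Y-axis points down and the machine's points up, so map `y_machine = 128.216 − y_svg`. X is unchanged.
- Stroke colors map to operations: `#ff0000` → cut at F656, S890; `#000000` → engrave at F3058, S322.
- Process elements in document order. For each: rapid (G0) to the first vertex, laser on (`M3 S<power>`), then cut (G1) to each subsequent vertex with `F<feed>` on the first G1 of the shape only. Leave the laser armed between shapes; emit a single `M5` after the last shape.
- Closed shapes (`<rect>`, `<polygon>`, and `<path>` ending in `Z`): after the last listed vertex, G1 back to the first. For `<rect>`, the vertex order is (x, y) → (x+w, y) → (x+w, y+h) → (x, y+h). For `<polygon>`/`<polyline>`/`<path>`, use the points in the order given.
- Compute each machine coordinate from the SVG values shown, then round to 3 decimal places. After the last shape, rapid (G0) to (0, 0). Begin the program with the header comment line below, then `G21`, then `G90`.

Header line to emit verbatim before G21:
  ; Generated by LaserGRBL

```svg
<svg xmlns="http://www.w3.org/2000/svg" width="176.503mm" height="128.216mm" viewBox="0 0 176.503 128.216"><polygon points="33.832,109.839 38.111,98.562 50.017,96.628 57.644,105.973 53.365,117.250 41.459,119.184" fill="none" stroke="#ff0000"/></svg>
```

; Generated by LaserGRBL
G21
G90
G0 X33.832 Y18.377
M3 S890
G1 X38.111 Y29.654 F656
G1 X50.017 Y31.588
G1 X57.644 Y22.243
G1 X53.365 Y10.966
G1 X41.459 Y9.032
G1 X33.832 Y18.377
M5
G0 X0.000 Y0.000

viewBox `0 0 176.503 128.216` with mm width/height → 1 unit = 1 mm. Flip: y_m = 128.216 − y_svg.

**Shape 1** — `<polygon>` regular polygon, stroke `#ff0000` → cut (S890, F656). Machine vertices: (33.832,18.377) → (38.111,29.654) → (50.017,31.588) → (57.644,22.243) → (53.365,10.966) → (41.459,9.032) → (33.832,18.377). Closed: final G1 returns to the first vertex.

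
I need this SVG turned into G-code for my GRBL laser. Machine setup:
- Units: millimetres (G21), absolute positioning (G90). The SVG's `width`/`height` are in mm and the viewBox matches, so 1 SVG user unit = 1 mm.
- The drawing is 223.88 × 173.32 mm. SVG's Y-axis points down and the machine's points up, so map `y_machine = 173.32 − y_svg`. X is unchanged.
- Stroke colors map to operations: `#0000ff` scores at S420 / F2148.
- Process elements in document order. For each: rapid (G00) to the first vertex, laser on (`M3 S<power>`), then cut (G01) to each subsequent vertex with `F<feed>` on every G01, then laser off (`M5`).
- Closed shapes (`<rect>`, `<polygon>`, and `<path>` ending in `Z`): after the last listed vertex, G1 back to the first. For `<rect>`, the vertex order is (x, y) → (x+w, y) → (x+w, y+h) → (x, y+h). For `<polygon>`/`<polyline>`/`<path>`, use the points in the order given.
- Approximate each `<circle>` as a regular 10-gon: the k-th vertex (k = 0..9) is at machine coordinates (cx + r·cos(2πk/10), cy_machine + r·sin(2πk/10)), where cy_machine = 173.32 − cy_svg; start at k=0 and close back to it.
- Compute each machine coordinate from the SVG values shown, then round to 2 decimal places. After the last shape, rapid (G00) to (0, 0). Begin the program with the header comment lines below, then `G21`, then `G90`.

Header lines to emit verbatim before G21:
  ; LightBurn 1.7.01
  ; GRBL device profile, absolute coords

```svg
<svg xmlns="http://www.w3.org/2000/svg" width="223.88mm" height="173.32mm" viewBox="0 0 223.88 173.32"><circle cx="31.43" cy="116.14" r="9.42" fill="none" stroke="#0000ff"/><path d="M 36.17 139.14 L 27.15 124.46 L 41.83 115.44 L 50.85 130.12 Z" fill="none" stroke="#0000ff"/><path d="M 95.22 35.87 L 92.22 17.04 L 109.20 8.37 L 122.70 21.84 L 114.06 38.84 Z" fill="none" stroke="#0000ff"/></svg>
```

; LightBurn 1.7.01
; GRBL device profile, absolute coords
G21
G90
G00 X40.85 Y57.18
M3 S420
G01 X39.05 Y62.72 F2148
G01 X34.34 Y66.14 F2148
G01 X28.52 Y66.14 F2148
G01 X23.81 Y62.72 F2148
G01 X22.01 Y57.18 F2148
G01 X23.81 Y51.64 F2148
G01 X28.52 Y48.22 F2148
G01 X34.34 Y48.22 F2148
G01 X39.05 Y51.64 F2148
G01 X40.85 Y57.18 F2148
M5
G00 X36.17 Y34.18
M3 S420
G01 X27.15 Y48.86 F2148
G01 X41.83 Y57.88 F2148
G01 X50.85 Y43.20 F2148
G01 X36.17 Y34.18 F2148
M5
G00 X95.22 Y137.45
M3 S420
G01 X92.22 Y156.28 F2148
G01 X109.20 Y164.95 F2148
G01 X122.70 Y151.48 F2148
G01 X114.06 Y134.48 F2148
G01 X95.22 Y137.45 F2148
M5
G00 X0.00 Y0.00

Since the viewBox matches the mm dimensions, user units are millimetres directly. The only transform is the Y-flip y_m = 173.32 − y_svg.

Shape 1 is a circle drawn with `<circle>`. Its stroke #0000ff means score at S420, F2148. After flipping Y the toolpath is (40.85,57.18) → (39.05,62.72) → (34.34,66.14) → (28.52,66.14) → (23.81,62.72) → (22.01,57.18) → (23.81,51.64) → (28.52,48.22) → (34.34,48.22) → (39.05,51.64) → (40.85,57.18), returning to the start.

Shape 2 is a regular polygon drawn with `<path>`. Its stroke #0000ff means score at S420, F2148. After flipping Y the toolpath is (36.17,34.18) → (27.15,48.86) → (41.83,57.88) → (50.85,43.20) → (36.17,34.18), returning to the start.

Shape 3 is a regular polygon drawn with `<path>`. Its stroke #0000ff means score at S420, F2148. After flipping Y the toolpath is (95.22,137.45) → (92.22,156.28) → (109.20,164.95) → (122.70,151.48) → (114.06,134.48) → (95.22,137.45), returning to the start.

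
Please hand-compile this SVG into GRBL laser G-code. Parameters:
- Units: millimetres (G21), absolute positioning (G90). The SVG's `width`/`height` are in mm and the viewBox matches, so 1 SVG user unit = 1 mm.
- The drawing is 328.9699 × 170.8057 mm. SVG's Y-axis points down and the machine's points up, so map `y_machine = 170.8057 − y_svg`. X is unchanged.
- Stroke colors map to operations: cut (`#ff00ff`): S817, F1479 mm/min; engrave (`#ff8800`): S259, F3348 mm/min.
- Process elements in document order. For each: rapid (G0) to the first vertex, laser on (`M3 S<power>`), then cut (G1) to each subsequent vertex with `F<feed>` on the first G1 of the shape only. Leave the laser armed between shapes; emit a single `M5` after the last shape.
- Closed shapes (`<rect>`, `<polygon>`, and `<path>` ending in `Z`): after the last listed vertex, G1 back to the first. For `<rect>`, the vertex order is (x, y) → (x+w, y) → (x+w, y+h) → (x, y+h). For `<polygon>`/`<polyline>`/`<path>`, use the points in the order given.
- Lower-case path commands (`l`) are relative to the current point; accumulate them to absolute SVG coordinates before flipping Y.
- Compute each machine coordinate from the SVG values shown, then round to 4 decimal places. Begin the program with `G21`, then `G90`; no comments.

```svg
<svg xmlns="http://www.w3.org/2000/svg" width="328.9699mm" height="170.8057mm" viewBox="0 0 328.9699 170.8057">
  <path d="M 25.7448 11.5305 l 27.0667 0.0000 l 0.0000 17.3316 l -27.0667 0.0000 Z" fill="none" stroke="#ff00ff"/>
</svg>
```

G21
G90
G0 X25.7448 Y159.2752
M3 S817
G1 X52.8115 Y159.2752 F1479
G1 X52.8115 Y141.9436
G1 X25.7448 Y141.9436
G1 X25.7448 Y159.2752
M5

Since the viewBox matches the mm dimensions, user units are millimetres directly. The only transform is the Y-flip y_m = 170.8057 − y_svg.

Shape 1 is a rectangle drawn with `<path>`. Its stroke #ff00ff means cut at S817, F1479. After flipping Y the toolpath is (25.7448,159.2752) → (52.8115,159.2752) → (52.8115,141.9436) → (25.7448,141.9436) → (25.7448,159.2752), returning to the start.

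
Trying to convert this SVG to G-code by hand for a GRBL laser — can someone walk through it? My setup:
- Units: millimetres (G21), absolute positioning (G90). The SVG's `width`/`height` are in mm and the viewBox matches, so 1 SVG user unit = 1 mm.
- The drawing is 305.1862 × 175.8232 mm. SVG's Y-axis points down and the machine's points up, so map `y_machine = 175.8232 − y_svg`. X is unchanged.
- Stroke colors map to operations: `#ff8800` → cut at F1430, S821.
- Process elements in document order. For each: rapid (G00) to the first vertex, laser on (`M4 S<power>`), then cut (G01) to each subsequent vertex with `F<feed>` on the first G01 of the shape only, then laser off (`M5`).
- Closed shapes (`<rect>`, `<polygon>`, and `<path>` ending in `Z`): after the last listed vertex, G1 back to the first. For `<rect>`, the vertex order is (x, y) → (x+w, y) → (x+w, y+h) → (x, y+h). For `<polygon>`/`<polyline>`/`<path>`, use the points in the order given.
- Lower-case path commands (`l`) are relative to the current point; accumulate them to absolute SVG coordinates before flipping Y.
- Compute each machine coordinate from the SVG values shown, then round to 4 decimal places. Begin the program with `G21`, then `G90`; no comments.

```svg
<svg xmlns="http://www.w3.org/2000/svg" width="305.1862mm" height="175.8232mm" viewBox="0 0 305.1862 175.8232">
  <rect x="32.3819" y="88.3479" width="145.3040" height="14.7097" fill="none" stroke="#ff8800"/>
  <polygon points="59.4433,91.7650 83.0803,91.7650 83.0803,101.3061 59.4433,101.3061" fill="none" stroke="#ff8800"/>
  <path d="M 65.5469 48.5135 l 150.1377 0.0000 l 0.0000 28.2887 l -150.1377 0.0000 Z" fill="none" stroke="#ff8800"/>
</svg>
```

G21
G90
G00 X32.3819 Y87.4753
M4 S821
G01 X177.6859 Y87.4753 F1430
G01 X177.6859 Y72.7656
G01 X32.3819 Y72.7656
G01 X32.3819 Y87.4753
M5
G00 X59.4433 Y84.0582
M4 S821
G01 X83.0803 Y84.0582 F1430
G01 X83.0803 Y74.5171
G01 X59.4433 Y74.5171
G01 X59.4433 Y84.0582
M5
G00 X65.5469 Y127.3097
M4 S821
G01 X215.6846 Y127.3097 F1430
G01 X215.6846 Y99.0210
G01 X65.5469 Y99.0210
G01 X65.5469 Y127.3097
M5

Since the viewBox matches the mm dimensions, user units are millimetres directly. The only transform is the Y-flip y_m = 175.8232 − y_svg.

Shape 1 is a rectangle drawn with `<rect>`. Its stroke #ff8800 means cut at S821, F1430. After flipping Y the toolpath is (32.3819,87.4753) → (177.6859,87.4753) → (177.6859,72.7656) → (32.3819,72.7656) → (32.3819,87.4753), returning to the start.

Shape 2 is a rectangle drawn with `<polygon>`. Its stroke #ff8800 means cut at S821, F1430. After flipping Y the toolpath is (59.4433,84.0582) → (83.0803,84.0582) → (83.0803,74.5171) → (59.4433,74.5171) → (59.4433,84.0582), returning to the start.

Shape 3 is a rectangle drawn with `<path>`. Its stroke #ff8800 means cut at S821, F1430. After flipping Y the toolpath is (65.5469,127.3097) → (215.6846,127.3097) → (215.6846,99.0210) → (65.5469,99.0210) → (65.5469,127.3097), returning to the start.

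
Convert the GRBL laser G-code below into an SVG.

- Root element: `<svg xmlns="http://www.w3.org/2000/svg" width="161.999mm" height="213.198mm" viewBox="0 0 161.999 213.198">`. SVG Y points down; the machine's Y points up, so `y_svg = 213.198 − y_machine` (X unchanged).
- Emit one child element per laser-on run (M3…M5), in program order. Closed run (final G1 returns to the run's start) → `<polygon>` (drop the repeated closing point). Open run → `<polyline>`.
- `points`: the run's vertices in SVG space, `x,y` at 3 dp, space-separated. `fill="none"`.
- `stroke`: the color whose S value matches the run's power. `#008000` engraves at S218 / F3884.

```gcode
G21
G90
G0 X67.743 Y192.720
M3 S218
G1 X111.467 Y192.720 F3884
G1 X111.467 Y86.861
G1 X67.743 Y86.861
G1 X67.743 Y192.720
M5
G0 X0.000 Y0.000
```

Each laser-on run becomes one SVG element. Flip Y back into SVG space with y_svg = 213.198 − y_machine. Every run uses S218, so all elements get stroke `#008000` (engrave).

Run 1: The run returns to its start, so emit a `<polygon>` with points (Y-flipped): 67.743,20.478 111.467,20.478 111.467,126.337 67.743,126.337.

<svg xmlns="http://www.w3.org/2000/svg" width="161.999mm" height="213.198mm" viewBox="0 0 161.999 213.198">
  <polygon points="67.743,20.478 111.467,20.478 111.467,126.337 67.743,126.337" fill="none" stroke="#008000"/>
</svg>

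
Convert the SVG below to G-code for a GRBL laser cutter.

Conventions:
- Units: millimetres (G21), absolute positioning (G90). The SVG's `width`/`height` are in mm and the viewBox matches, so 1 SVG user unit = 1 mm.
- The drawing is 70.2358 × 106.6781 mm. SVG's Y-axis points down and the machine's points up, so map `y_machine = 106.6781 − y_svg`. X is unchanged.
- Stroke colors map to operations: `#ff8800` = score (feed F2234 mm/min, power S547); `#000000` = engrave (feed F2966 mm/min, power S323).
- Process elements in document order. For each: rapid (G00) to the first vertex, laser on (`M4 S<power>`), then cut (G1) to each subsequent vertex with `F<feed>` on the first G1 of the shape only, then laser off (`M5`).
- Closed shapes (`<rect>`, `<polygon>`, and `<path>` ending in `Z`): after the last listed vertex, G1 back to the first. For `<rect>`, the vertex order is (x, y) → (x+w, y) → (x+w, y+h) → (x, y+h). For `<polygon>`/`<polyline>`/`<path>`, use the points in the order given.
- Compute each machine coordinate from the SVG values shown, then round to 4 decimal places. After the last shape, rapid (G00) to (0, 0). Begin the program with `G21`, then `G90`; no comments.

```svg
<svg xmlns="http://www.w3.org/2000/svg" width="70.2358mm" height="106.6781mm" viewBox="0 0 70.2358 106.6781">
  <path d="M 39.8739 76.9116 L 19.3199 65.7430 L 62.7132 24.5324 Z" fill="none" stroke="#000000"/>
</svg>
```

viewBox `0 0 70.2358 106.6781` with mm width/height → 1 unit = 1 mm. Flip: y_m = 106.6781 − y_svg.

**Shape 1** — `<path>` closed polygon, stroke `#000000` → engrave (S323, F2966). Machine vertices: (39.8739,29.7665) → (19.3199,40.9351) → (62.7132,82.1457) → (39.8739,29.7665). Closed: final G1 returns to the first vertex.

G21
G90
G00 X39.8739 Y29.7665
M4 S323
G1 X19.3199 Y40.9351 F2966
G1 X62.7132 Y82.1457
G1 X39.8739 Y29.7665
M5
G00 X0.0000 Y0.0000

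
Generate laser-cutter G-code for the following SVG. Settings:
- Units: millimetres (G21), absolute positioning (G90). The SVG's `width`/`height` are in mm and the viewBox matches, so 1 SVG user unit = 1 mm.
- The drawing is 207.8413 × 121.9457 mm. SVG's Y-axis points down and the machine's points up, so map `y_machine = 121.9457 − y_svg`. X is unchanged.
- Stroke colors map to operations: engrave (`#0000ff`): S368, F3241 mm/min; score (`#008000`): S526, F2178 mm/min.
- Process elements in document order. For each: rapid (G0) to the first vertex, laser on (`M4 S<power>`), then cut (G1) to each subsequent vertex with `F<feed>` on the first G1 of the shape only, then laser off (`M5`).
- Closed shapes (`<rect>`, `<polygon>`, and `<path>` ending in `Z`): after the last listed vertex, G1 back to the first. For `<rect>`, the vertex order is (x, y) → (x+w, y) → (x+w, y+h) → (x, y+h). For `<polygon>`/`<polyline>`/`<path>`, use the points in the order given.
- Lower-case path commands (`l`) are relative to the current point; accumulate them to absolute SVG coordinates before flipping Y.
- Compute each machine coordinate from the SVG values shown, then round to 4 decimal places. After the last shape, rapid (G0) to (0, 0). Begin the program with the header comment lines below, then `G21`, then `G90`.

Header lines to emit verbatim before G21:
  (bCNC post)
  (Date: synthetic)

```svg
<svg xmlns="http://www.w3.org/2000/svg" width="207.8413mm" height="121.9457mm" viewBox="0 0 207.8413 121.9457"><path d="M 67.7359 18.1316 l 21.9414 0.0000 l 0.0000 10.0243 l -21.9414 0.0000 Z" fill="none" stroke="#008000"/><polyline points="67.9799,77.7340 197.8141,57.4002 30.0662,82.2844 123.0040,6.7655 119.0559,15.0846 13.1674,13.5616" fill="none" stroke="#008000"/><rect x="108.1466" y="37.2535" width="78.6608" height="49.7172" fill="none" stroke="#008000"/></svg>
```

Since the viewBox matches the mm dimensions, user units are millimetres directly. The only transform is the Y-flip y_m = 121.9457 − y_svg.

Shape 1 is a rectangle drawn with `<path>`. Its stroke #008000 means score at S526, F2178. After flipping Y the toolpath is (67.7359,103.8141) → (89.6773,103.8141) → (89.6773,93.7898) → (67.7359,93.7898) → (67.7359,103.8141), returning to the start.

Shape 2 is a open polyline drawn with `<polyline>`. Its stroke #008000 means score at S526, F2178. After flipping Y the toolpath is (67.9799,44.2117) → (197.8141,64.5455) → (30.0662,39.6613) → (123.0040,115.1802) → (119.0559,106.8611) → (13.1674,108.3841).

Shape 3 is a rectangle drawn with `<rect>`. Its stroke #008000 means score at S526, F2178. After flipping Y the toolpath is (108.1466,84.6922) → (186.8074,84.6922) → (186.8074,34.9750) → (108.1466,34.9750) → (108.1466,84.6922), returning to the start.

(bCNC post)
(Date: synthetic)
G21
G90
G0 X67.7359 Y103.8141
M4 S526
G1 X89.6773 Y103.8141 F2178
G1 X89.6773 Y93.7898
G1 X67.7359 Y93.7898
G1 X67.7359 Y103.8141
M5
G0 X67.9799 Y44.2117
M4 S526
G1 X197.8141 Y64.5455 F2178
G1 X30.0662 Y39.6613
G1 X123.0040 Y115.1802
G1 X119.0559 Y106.8611
G1 X13.1674 Y108.3841
M5
G0 X108.1466 Y84.6922
M4 S526
G1 X186.8074 Y84.6922 F2178
G1 X186.8074 Y34.9750
G1 X108.1466 Y34.9750
G1 X108.1466 Y84.6922
M5
G0 X0.0000 Y0.0000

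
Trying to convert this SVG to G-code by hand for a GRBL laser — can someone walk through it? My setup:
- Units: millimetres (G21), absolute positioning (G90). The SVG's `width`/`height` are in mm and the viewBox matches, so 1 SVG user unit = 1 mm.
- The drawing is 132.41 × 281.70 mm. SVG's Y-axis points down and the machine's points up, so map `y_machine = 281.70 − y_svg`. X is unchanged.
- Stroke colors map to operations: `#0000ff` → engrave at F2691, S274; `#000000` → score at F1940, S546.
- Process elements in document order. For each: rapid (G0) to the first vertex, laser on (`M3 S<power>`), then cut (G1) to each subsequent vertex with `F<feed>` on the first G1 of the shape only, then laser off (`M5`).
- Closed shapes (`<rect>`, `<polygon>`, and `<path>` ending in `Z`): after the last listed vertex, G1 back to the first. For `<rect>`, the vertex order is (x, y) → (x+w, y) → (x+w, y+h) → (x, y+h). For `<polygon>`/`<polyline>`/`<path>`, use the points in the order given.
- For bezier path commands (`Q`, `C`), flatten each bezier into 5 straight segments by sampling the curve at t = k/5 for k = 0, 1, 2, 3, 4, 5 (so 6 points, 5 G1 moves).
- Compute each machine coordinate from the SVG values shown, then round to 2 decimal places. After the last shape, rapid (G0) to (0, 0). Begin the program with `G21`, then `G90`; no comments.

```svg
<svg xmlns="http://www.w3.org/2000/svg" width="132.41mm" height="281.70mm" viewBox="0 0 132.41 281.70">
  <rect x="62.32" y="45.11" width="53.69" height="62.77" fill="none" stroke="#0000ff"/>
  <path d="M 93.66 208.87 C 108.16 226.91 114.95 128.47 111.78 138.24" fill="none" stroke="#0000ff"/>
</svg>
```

G21
G90
G0 X62.32 Y236.59
M3 S274
G1 X116.01 Y236.59 F2691
G1 X116.01 Y173.82
G1 X62.32 Y173.82
G1 X62.32 Y236.59
M5
G0 X93.66 Y72.83
M3 S274
G1 X101.42 Y74.19 F2691
G1 X107.22 Y92.71
G1 X110.95 Y117.62
G1 X112.50 Y138.13
G1 X111.78 Y143.46
M5
G0 X0.00 Y0.00

Since the viewBox matches the mm dimensions, user units are millimetres directly. The only transform is the Y-flip y_m = 281.70 − y_svg.

Shape 1 is a rectangle drawn with `<rect>`. Its stroke #0000ff means engrave at S274, F2691. After flipping Y the toolpath is (62.32,236.59) → (116.01,236.59) → (116.01,173.82) → (62.32,173.82) → (62.32,236.59), returning to the start.

Shape 2 is a cubic bezier drawn with `<path>`. Its stroke #0000ff means engrave at S274, F2691. After flipping Y the toolpath is (93.66,72.83) → (101.42,74.19) → (107.22,92.71) → (110.95,117.62) → (112.50,138.13) → (111.78,143.46).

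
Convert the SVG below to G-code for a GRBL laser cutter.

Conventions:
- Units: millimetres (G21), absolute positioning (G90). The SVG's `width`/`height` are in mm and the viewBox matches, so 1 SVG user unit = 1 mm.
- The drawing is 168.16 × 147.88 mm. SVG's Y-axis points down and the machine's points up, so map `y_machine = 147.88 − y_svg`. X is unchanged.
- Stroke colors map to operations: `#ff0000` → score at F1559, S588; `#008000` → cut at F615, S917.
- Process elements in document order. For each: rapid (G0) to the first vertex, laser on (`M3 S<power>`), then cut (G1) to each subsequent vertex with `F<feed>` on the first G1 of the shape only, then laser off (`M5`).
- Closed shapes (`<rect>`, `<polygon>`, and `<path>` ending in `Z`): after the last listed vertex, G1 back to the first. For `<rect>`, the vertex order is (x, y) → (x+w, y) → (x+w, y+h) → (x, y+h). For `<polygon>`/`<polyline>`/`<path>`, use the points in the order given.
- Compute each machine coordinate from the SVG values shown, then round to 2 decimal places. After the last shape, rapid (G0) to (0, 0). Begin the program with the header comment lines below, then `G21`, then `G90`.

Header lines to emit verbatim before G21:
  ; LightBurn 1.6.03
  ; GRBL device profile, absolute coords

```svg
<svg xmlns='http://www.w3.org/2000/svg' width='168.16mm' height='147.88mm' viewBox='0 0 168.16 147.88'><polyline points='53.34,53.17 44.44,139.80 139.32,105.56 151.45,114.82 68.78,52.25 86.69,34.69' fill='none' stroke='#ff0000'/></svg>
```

1 u = 1 mm; y_m = 147.88 − y.

[1] `<polyline>` open polyline, #ff0000→score S588 F1559: (53.34,94.71) → (44.44,8.08) → (139.32,42.32) → (151.45,33.06) → (68.78,95.63) → (86.69,113.19)

; LightBurn 1.6.03
; GRBL device profile, absolute coords
G21
G90
G0 X53.34 Y94.71
M3 S588
G1 X44.44 Y8.08 F1559
G1 X139.32 Y42.32
G1 X151.45 Y33.06
G1 X68.78 Y95.63
G1 X86.69 Y113.19
M5
G0 X0.00 Y0.00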